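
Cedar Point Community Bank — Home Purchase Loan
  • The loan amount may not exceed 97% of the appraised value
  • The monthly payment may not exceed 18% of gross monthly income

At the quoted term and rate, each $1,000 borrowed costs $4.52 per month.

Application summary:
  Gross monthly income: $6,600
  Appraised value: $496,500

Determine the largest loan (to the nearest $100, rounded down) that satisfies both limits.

$262,800

Payment cap: 18% × $6,600 = $1,188/month.
At $4.52 per $1,000, that supports 1,188/4.52 × 1,000 ≈ $262,831 → $262,800.
LTV cap: 97% × $496,500 = $481,605 → $481,600.
Binding constraint: payment-to-income.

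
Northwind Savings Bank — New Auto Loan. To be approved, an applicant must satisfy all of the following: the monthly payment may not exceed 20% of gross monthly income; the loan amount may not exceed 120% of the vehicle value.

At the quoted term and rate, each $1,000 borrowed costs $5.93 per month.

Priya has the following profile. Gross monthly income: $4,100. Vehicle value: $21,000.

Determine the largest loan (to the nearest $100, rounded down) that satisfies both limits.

Payment cap: 20% × $4,100 = $820/month.
At $5.93 per $1,000, that supports 820/5.93 × 1,000 ≈ $138,279 → $138,200.
LTV cap: 120% × $21,000 = $25,200 → $25,200.
Binding constraint: loan-to-value.

$25,200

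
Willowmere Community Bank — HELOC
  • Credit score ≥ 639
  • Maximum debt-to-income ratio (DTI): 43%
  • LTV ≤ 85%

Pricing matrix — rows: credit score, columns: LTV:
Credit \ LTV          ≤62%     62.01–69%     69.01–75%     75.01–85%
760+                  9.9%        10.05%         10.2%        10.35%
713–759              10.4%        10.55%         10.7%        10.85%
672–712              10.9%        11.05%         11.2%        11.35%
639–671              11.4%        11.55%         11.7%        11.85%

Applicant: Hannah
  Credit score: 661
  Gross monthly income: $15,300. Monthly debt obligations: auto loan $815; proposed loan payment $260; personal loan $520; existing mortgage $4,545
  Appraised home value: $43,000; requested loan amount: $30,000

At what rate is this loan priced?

11.7%

Credit score 661 ≥ 639; Total monthly debts = (815 + 260 + 520 + 4,545) = 6,140. DTI = 6,140/15,300 = 40.1% ≤ 43%
LTV: 30,000 ÷ 43,000 = 69.8%, within 85% cap
Score 661 is in the 639–671 band; LTV 69.8% is in the 69.01–75% band → 11.7%.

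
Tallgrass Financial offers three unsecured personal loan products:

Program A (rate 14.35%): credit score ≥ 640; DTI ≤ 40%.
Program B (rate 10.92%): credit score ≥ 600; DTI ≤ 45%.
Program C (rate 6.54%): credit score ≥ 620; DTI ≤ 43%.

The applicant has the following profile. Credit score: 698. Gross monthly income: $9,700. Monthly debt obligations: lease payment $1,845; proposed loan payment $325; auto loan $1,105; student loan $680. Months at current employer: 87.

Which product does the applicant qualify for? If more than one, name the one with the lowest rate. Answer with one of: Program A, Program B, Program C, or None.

Total debts = (1,845 + 325 + 1,105 + 680) = 3,955; DTI = 3,955/9,700 = 40.8%.
Program A: score 698 ≥ 640; DTI 40.8% > 40% → does not qualify.
Program B: score 698 ≥ 600; DTI 40.8% ≤ 45% → qualifies.
Program C: score 698 ≥ 620; DTI 40.8% ≤ 43% → qualifies.
Qualifying: Program B, Program C. Lowest rate is 6.54% → Program C.

Program C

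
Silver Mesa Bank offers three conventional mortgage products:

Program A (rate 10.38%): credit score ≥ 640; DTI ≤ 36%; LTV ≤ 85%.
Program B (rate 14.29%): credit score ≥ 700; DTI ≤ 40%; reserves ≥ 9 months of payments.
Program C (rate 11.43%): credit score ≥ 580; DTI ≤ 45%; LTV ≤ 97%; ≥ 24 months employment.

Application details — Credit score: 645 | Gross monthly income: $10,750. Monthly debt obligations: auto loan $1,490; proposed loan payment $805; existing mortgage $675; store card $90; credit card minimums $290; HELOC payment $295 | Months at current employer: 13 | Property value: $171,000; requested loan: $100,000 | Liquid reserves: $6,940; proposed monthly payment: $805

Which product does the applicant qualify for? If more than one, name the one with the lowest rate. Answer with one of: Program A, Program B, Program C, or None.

Program A

Total debts = (1,490 + 805 + 675 + 90 + 290 + 295) = 3,645; DTI = 3,645/10,750 = 33.9%.
LTV = 100,000/171,000 = 58.5%.
Reserves = 6,940/805 = 8.6 months.
Program A: score 645 ≥ 640; DTI 33.9% ≤ 36%; LTV 58.5% ≤ 85% → qualifies.
Program B: score 645 < 700; DTI 33.9% ≤ 40%; reserves 8.6 < 9 mo → does not qualify.
Program C: score 645 ≥ 580; DTI 33.9% ≤ 45%; LTV 58.5% ≤ 97%; employment 13 < 24 mo → does not qualify.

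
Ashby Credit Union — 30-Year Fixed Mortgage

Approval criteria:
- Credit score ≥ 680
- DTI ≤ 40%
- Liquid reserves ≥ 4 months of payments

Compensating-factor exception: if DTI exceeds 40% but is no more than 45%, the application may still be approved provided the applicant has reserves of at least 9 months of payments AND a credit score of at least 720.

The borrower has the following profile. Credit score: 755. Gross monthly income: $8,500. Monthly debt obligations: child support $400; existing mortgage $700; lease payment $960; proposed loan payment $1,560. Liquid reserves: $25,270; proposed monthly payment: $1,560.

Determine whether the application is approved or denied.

Approved

Credit score 755 ≥ 680 (meets base)
Total debts = (400 + 700 + 960 + 1,560) = 3,620. DTI = 3,620/8,500 = 42.6% > 40% — standard DTI limit exceeded.
Reserves = 25,270/1,560 = 16.2 months ≥ 4
DTI 42.6% is within the 40%–45% exception band; checking compensating factors.
Reserves 16.2 ≥ 9 months; credit score 755 ≥ 720.
Both compensating conditions met → exception applies.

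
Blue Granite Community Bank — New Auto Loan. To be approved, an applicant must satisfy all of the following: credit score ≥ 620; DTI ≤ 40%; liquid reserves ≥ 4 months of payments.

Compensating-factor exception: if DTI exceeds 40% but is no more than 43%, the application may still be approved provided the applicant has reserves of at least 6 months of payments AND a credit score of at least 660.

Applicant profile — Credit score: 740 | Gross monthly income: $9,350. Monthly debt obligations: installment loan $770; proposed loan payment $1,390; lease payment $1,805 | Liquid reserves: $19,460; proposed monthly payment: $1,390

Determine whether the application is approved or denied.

Credit score 740 ≥ 620 (meets base)
Total debts = (770 + 1,390 + 1,805) = 3,965. DTI = 3,965/9,350 = 42.4% > 40% — standard DTI limit exceeded.
Liquid reserves cover 19,460/1,390 = 14.0 months — ≥ 4 required
DTI 42.4% is within the 40%–43% exception band; checking compensating factors.
Reserves 14.0 ≥ 6 months; credit score 740 ≥ 660.
Both compensating conditions met → exception applies.

Approved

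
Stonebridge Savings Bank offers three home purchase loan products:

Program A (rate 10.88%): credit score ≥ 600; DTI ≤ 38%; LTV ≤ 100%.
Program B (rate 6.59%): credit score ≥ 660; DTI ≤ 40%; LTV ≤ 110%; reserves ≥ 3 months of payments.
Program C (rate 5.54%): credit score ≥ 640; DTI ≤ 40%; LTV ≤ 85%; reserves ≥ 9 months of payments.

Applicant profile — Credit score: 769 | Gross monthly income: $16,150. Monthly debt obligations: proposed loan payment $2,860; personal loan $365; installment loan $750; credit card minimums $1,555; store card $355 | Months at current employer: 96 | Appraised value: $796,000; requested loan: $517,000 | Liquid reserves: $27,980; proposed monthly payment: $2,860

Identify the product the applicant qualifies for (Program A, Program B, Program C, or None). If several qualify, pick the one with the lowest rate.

Total debts = (2,860 + 365 + 750 + 1,555 + 355) = 5,885; DTI = 5,885/16,150 = 36.4%.
LTV = 517,000/796,000 = 64.9%.
Reserves = 27,980/2,860 = 9.8 months.
Program A: score 769 ≥ 600; DTI 36.4% ≤ 38%; LTV 64.9% ≤ 100% → qualifies.
Program B: score 769 ≥ 660; DTI 36.4% ≤ 40%; LTV 64.9% ≤ 110%; reserves 9.8 ≥ 3 mo → qualifies.
Program C: score 769 ≥ 640; DTI 36.4% ≤ 40%; LTV 64.9% ≤ 85%; reserves 9.8 ≥ 9 mo → qualifies.
Qualifying: Program A, Program B, Program C. Lowest rate is 5.54% → Program C.

Program C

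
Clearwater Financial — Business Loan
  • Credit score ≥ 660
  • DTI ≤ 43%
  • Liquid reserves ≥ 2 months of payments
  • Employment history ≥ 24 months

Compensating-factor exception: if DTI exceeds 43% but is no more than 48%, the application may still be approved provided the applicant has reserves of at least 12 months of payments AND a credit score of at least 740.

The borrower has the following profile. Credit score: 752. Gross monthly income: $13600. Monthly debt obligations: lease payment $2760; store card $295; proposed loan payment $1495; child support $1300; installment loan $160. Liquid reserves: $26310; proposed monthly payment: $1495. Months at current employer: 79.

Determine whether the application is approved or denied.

Credit score 752 ≥ 660 (meets base)
Total debts = (2,760 + 295 + 1,495 + 1,300 + 160) = 6,010. DTI: 6,010 ÷ 13,600 = 44.2%, over the 43% base limit.
Reserves: 26,310 ÷ 1,495 = 17.6 months (meets 2-month minimum)
Employment 79 ≥ 24 months
DTI 44.2% is within the 43%–48% exception band; checking compensating factors.
Reserves 17.6 ≥ 12 months; credit score 752 ≥ 740.
Both override conditions satisfied; DTI exception granted.

Approved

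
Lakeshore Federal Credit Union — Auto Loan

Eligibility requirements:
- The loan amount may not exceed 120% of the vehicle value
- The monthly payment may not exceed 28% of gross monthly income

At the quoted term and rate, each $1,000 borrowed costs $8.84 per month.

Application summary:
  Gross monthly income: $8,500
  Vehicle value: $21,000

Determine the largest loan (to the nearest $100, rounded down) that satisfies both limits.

$25,200

Payment cap: 28% × $8,500 = $2,380/month.
At $8.84 per $1,000, that supports 2,380/8.84 × 1,000 ≈ $269,230 → $269,200.
LTV cap: 120% × $21,000 = $25,200 → $25,200.
Binding constraint: loan-to-value.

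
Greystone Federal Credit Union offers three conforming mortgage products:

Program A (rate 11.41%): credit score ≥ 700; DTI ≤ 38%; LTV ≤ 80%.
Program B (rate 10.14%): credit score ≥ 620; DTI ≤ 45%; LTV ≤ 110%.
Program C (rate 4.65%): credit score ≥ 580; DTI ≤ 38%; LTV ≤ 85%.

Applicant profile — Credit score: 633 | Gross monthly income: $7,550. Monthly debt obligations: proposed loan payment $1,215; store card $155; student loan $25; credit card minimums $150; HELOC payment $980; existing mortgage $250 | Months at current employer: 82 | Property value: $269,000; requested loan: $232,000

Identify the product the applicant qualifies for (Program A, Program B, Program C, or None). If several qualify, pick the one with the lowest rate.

Program B

Total debts = (1,215 + 155 + 25 + 150 + 980 + 250) = 2,775; DTI = 2,775/7,550 = 36.8%.
LTV = 232,000/269,000 = 86.2%.
Program A: score 633 < 700; DTI 36.8% ≤ 38%; LTV 86.2% > 80% → does not qualify.
Program B: score 633 ≥ 620; DTI 36.8% ≤ 45%; LTV 86.2% ≤ 110% → qualifies.
Program C: score 633 ≥ 580; DTI 36.8% ≤ 38%; LTV 86.2% > 85% → does not qualify.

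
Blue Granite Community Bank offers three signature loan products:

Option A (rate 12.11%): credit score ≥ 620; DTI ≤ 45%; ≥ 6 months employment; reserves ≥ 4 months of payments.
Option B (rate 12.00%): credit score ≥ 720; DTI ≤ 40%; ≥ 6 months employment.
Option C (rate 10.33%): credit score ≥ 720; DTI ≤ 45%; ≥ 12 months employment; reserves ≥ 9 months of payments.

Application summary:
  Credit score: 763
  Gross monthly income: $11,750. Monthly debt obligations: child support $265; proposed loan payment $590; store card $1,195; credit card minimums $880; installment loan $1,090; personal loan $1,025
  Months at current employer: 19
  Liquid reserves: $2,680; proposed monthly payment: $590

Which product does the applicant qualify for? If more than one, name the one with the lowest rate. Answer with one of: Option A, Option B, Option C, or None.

Option A

Total debts = (265 + 590 + 1,195 + 880 + 1,090 + 1,025) = 5,045; DTI = 5,045/11,750 = 42.9%.
Reserves = 2,680/590 = 4.5 months.
Option A: score 763 ≥ 620; DTI 42.9% ≤ 45%; employment 19 ≥ 6 mo; reserves 4.5 ≥ 4 mo → qualifies.
Option B: score 763 ≥ 720; DTI 42.9% > 40%; employment 19 ≥ 6 mo → does not qualify.
Option C: score 763 ≥ 720; DTI 42.9% ≤ 45%; employment 19 ≥ 12 mo; reserves 4.5 < 9 mo → does not qualify.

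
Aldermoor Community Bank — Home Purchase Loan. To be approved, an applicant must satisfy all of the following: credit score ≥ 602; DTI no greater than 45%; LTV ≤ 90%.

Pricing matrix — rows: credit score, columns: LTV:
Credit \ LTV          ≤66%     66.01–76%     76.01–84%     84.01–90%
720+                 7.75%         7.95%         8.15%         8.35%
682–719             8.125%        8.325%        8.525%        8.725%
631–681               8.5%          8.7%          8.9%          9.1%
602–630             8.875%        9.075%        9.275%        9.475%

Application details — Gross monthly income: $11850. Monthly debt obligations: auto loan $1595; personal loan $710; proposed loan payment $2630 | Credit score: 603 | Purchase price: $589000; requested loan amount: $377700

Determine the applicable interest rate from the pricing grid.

8.875%

Credit score 603 ≥ 602; Total monthly debts = (1,595 + 710 + 2,630) = 4,935. DTI: 4,935 ÷ 11,850 = 41.6%, within the 45% cap
LTV: 377,700 ÷ 589,000 = 64.1%, within 90% cap
Credit 603 → row 602–630; LTV 64.1% → column ≤66%. Grid cell → 8.875%.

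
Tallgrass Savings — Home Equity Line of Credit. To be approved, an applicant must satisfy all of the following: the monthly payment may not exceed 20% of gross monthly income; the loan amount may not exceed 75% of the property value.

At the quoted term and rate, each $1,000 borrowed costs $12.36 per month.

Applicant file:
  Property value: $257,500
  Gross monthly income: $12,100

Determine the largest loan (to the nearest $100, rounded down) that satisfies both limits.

$193,100

Payment cap: 20% × $12,100 = $2,420/month.
At $12.36 per $1,000, that supports 2,420/12.36 × 1,000 ≈ $195,792 → $195,700.
LTV cap: 75% × $257,500 = $193,125 → $193,100.
Binding constraint: loan-to-value.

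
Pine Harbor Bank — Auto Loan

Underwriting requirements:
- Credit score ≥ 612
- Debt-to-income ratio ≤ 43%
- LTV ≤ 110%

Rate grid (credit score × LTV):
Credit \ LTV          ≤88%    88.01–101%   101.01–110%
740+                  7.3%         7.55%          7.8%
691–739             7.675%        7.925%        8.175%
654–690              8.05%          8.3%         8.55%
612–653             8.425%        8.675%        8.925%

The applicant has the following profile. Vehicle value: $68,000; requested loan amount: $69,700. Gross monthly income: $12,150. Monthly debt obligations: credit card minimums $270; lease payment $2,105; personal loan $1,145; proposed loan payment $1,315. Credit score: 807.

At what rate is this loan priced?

Credit score 807 ≥ 612; Total monthly debts = (270 + 2,105 + 1,145 + 1,315) = 4,835. DTI = 4,835/12,150 = 39.8% ≤ 43%
LTV = 69,700/68,000 = 102.5% ≤ 110%
Score 807 is in the 740+ band; LTV 102.5% is in the 101.01–110% band → 7.8%.

7.8%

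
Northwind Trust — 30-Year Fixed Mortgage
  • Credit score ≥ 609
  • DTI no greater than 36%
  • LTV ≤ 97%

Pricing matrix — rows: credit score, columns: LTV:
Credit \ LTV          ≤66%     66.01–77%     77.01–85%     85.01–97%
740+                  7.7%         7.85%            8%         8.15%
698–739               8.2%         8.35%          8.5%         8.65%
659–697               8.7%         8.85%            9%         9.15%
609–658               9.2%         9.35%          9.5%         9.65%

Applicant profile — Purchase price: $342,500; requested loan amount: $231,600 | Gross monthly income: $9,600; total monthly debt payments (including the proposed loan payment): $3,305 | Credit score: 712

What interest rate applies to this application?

8.35%

Credit score 712 ≥ 609; DTI: 3,305 ÷ 9,600 = 34.4%, within the 36% cap
Loan-to-value = 231,600/342,500 = 67.6% — pass (97% max)
Score 712 is in the 698–739 band; LTV 67.6% is in the 66.01–77% band → 8.35%.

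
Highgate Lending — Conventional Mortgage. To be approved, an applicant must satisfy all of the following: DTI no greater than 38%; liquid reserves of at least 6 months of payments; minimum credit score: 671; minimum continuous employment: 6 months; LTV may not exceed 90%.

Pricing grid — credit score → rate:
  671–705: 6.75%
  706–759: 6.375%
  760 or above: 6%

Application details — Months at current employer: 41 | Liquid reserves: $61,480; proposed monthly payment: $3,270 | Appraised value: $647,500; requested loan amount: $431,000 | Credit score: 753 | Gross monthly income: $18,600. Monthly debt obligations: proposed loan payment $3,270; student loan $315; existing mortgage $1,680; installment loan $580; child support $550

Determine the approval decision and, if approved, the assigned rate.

Approved at 6.375%

Credit score 753 ≥ 671 (meets minimum)
Total monthly debts = (3,270 + 315 + 1,680 + 580 + 550) = 6,395. Debt-to-income = 6,395/18,600 = 34.4% — meets 38% limit
Employment 41 ≥ 6 months
LTV: 431,000 ÷ 647,500 = 66.6%, within 90% cap
Reserves = 61,480/3,270 = 18.8 months ≥ 6
All requirements met. Score 753 falls in the 706–759 tier → 6.375%.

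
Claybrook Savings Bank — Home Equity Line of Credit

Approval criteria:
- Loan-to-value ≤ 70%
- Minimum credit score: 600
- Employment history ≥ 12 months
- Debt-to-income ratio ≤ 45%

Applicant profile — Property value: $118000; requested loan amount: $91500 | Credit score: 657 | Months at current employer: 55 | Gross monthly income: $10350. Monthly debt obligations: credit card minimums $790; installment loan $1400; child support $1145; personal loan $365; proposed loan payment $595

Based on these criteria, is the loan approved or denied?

LTV = 91,500/118,000 = 77.5% > 70%
Credit score 657 ≥ 600 (meets)
Employment 55 ≥ 12 months
Total monthly debts = (790 + 1,400 + 1,145 + 365 + 595) = 4,295. DTI = 4,295/10,350 = 41.5% ≤ 45%
Fails on LTV.

Denied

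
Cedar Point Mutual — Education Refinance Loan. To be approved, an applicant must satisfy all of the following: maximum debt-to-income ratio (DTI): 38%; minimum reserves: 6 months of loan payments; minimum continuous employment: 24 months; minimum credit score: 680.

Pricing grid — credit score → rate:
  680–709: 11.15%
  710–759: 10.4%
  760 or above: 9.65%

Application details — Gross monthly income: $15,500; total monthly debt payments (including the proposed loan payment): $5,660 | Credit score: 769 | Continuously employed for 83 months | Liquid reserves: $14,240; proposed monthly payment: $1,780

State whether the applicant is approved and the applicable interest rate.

Credit score 769 ≥ 680 (meets minimum)
Employment 83 ≥ 24 months
Reserves = 14,240/1,780 = 8.0 months ≥ 6
DTI = 5,660/15,500 = 36.5% ≤ 38%
All requirements met. Score 769 falls in the 760 or above tier → 9.65%.

Approved at 9.65%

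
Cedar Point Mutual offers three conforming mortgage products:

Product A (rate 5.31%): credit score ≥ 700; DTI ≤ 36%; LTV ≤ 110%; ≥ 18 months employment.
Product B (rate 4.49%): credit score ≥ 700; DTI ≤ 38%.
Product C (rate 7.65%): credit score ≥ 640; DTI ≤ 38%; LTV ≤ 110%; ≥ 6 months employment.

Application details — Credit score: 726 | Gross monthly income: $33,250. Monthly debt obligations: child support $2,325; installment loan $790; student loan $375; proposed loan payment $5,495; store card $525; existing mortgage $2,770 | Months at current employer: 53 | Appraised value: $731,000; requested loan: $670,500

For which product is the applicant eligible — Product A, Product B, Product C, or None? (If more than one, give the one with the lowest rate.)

Total debts = (2,325 + 790 + 375 + 5,495 + 525 + 2,770) = 12,280; DTI = 12,280/33,250 = 36.9%.
LTV = 670,500/731,000 = 91.7%.
Product A: score 726 ≥ 700; DTI 36.9% > 36%; LTV 91.7% ≤ 110%; employment 53 ≥ 18 mo → does not qualify.
Product B: score 726 ≥ 700; DTI 36.9% ≤ 38% → qualifies.
Product C: score 726 ≥ 640; DTI 36.9% ≤ 38%; LTV 91.7% ≤ 110%; employment 53 ≥ 6 mo → qualifies.
Qualifying: Product B, Product C. Lowest rate is 4.49% → Product B.

Product B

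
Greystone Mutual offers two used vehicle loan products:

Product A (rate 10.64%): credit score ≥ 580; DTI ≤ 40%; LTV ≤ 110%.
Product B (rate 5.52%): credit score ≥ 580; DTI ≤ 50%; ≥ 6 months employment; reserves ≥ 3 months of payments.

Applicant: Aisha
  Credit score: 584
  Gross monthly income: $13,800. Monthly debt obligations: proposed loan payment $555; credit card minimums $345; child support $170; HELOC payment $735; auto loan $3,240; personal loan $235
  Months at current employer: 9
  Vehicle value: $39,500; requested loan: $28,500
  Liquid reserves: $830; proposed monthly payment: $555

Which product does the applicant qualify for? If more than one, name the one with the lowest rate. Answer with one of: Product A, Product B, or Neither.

Product A

Total debts = (555 + 345 + 170 + 735 + 3,240 + 235) = 5,280; DTI = 5,280/13,800 = 38.3%.
LTV = 28,500/39,500 = 72.2%.
Reserves = 830/555 = 1.5 months.
Product A: score 584 ≥ 580; DTI 38.3% ≤ 40%; LTV 72.2% ≤ 110% → qualifies.
Product B: score 584 ≥ 580; DTI 38.3% ≤ 50%; employment 9 ≥ 6 mo; reserves 1.5 < 3 mo → does not qualify.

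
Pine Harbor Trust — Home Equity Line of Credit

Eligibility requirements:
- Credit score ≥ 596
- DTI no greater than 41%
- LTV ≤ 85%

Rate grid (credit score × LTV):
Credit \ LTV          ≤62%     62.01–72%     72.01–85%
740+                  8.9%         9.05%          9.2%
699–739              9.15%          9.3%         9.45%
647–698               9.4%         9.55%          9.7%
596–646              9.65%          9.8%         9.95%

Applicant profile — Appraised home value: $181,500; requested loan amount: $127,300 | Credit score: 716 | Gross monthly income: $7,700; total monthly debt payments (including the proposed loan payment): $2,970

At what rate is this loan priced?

Credit score 716 ≥ 596; DTI = 2,970/7,700 = 38.6% ≤ 41%
LTV: 127,300 ÷ 181,500 = 70.1%, within 85% cap
Score 716 is in the 699–739 band; LTV 70.1% is in the 62.01–72% band → 9.3%.

9.3%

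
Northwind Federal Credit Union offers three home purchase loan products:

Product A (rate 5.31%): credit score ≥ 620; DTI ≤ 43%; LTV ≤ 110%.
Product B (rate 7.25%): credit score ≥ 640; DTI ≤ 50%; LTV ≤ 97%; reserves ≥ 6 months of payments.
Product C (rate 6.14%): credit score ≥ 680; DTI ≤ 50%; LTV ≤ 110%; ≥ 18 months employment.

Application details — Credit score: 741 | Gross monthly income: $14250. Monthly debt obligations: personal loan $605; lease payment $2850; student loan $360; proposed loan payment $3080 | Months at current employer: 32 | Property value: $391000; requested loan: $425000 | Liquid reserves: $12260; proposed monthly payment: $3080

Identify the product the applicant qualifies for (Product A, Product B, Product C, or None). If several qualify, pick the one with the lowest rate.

Product C

Total debts = (605 + 2,850 + 360 + 3,080) = 6,895; DTI = 6,895/14,250 = 48.4%.
LTV = 425,000/391,000 = 108.7%.
Reserves = 12,260/3,080 = 4.0 months.
Product A: score 741 ≥ 620; DTI 48.4% > 43%; LTV 108.7% ≤ 110% → does not qualify.
Product B: score 741 ≥ 640; DTI 48.4% ≤ 50%; LTV 108.7% > 97%; reserves 4.0 < 6 mo → does not qualify.
Product C: score 741 ≥ 680; DTI 48.4% ≤ 50%; LTV 108.7% ≤ 110%; employment 32 ≥ 18 mo → qualifies.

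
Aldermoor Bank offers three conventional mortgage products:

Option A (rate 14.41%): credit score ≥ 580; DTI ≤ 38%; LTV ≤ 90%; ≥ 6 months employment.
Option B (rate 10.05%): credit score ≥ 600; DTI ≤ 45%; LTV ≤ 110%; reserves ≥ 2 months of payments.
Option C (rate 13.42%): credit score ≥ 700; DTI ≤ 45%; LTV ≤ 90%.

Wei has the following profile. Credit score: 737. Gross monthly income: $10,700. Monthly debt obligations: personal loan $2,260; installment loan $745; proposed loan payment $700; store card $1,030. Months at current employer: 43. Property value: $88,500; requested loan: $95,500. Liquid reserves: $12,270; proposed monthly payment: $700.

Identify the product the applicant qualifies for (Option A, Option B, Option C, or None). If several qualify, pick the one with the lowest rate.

Option B

Total debts = (2,260 + 745 + 700 + 1,030) = 4,735; DTI = 4,735/10,700 = 44.3%.
LTV = 95,500/88,500 = 107.9%.
Reserves = 12,270/700 = 17.5 months.
Option A: score 737 ≥ 580; DTI 44.3% > 38%; LTV 107.9% > 90%; employment 43 ≥ 6 mo → does not qualify.
Option B: score 737 ≥ 600; DTI 44.3% ≤ 45%; LTV 107.9% ≤ 110%; reserves 17.5 ≥ 2 mo → qualifies.
Option C: score 737 ≥ 700; DTI 44.3% ≤ 45%; LTV 107.9% > 90% → does not qualify.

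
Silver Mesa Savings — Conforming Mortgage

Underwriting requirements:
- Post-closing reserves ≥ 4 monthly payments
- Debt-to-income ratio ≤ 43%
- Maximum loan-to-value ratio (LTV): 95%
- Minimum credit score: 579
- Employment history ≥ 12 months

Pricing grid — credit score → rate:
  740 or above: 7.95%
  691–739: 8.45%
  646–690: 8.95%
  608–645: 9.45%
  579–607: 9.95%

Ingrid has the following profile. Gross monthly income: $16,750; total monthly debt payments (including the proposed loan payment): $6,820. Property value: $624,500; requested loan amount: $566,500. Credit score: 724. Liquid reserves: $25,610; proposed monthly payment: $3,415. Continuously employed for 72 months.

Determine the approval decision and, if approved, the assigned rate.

Credit score 724 ≥ 579 (meets minimum)
Employment 72 ≥ 12 months
Reserves: 25,610 ÷ 3,415 = 7.5 months (meets 4-month minimum)
Loan-to-value = 566,500/624,500 = 90.7% — pass (95% max)
DTI: 6,820 ÷ 16,750 = 40.7%, within the 43% cap
All requirements met. Score 724 falls in the 691–739 tier → 8.45%.

Approved at 8.45%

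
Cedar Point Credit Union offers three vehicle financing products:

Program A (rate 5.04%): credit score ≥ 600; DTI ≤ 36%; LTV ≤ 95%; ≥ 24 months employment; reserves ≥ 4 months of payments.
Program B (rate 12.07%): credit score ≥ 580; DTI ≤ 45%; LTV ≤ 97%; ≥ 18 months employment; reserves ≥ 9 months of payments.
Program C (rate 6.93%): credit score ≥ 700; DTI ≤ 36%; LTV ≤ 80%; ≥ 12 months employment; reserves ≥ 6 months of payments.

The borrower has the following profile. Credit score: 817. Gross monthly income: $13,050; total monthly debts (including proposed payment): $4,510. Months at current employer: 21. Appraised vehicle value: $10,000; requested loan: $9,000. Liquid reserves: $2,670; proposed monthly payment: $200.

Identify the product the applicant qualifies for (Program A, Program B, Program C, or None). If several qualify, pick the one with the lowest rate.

DTI = 4,510/13,050 = 34.6%.
LTV = 9,000/10,000 = 90%.
Reserves = 2,670/200 = 13.3 months.
Program A: score 817 ≥ 600; DTI 34.6% ≤ 36%; LTV 90% ≤ 95%; employment 21 < 24 mo; reserves 13.3 ≥ 4 mo → does not qualify.
Program B: score 817 ≥ 580; DTI 34.6% ≤ 45%; LTV 90% ≤ 97%; employment 21 ≥ 18 mo; reserves 13.3 ≥ 9 mo → qualifies.
Program C: score 817 ≥ 700; DTI 34.6% ≤ 36%; LTV 90% > 80%; employment 21 ≥ 12 mo; reserves 13.3 ≥ 6 mo → does not qualify.

Program B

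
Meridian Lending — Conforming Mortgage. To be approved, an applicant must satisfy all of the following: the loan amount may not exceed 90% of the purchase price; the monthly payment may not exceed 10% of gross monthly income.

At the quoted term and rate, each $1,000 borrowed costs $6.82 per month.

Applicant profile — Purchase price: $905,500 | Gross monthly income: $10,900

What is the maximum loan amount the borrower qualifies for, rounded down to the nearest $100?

$159,800

Payment cap: 10% × $10,900 = $1,090/month.
At $6.82 per $1,000, that supports 1,090/6.82 × 1,000 ≈ $159,824 → $159,800.
LTV cap: 90% × $905,500 = $814,950 → $814,900.
Binding constraint: payment-to-income.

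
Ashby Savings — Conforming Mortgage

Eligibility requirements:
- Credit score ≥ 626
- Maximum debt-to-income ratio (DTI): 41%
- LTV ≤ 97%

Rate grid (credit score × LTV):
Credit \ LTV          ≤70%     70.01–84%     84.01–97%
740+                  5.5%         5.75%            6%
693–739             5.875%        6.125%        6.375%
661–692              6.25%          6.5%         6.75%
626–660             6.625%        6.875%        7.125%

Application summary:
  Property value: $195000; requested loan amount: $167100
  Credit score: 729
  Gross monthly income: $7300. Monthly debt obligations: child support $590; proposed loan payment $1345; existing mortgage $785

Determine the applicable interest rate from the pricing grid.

6.375%

Credit score 729 ≥ 626; Total monthly debts = (590 + 1,345 + 785) = 2,720. Debt-to-income = 2,720/7,300 = 37.3% — meets 41% limit
LTV: 167,100 ÷ 195,000 = 85.7%, within 97% cap
Row: 729 falls in 693–739. Column: 85.7% falls in 84.01–97%. Rate = 6.375%.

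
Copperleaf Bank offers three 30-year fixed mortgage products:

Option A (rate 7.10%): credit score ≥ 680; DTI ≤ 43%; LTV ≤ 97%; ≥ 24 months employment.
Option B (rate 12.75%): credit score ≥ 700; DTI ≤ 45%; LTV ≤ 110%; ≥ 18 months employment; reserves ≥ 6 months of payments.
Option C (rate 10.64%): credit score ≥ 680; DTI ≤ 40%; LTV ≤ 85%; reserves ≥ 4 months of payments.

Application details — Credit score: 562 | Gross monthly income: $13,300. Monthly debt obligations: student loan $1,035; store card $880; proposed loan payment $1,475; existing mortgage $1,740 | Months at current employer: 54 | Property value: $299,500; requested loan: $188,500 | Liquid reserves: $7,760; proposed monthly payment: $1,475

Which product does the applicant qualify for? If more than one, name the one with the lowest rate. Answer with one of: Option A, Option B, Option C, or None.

None

Total debts = (1,035 + 880 + 1,475 + 1,740) = 5,130; DTI = 5,130/13,300 = 38.6%.
LTV = 188,500/299,500 = 62.9%.
Reserves = 7,760/1,475 = 5.3 months.
Option A: score 562 < 680; DTI 38.6% ≤ 43%; LTV 62.9% ≤ 97%; employment 54 ≥ 24 mo → does not qualify.
Option B: score 562 < 700; DTI 38.6% ≤ 45%; LTV 62.9% ≤ 110%; employment 54 ≥ 18 mo; reserves 5.3 < 6 mo → does not qualify.
Option C: score 562 < 680; DTI 38.6% ≤ 40%; LTV 62.9% ≤ 85%; reserves 5.3 ≥ 4 mo → does not qualify.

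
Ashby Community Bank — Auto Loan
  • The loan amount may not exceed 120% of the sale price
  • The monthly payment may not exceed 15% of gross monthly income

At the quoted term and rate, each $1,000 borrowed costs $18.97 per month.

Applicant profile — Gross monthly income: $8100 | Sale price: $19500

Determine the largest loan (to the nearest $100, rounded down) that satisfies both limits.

Payment cap: 15% × $8,100 = $1,215/month.
At $18.97 per $1,000, that supports 1,215/18.97 × 1,000 ≈ $64,048 → $64,000.
LTV cap: 120% × $19,500 = $23,400 → $23,400.
Binding constraint: loan-to-value.

$23,400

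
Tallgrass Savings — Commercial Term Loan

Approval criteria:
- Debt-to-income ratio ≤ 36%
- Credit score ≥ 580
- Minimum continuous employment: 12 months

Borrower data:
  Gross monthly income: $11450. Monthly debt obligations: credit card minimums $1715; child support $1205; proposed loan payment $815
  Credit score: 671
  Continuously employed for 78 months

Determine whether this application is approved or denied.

Total monthly debts = (1,715 + 1,205 + 815) = 3,735. Debt-to-income = 3,735/11,450 = 32.6% — meets 36% limit
Credit score 671 ≥ 580 (meets)
Employment 78 ≥ 12 months
All criteria satisfied.

Approved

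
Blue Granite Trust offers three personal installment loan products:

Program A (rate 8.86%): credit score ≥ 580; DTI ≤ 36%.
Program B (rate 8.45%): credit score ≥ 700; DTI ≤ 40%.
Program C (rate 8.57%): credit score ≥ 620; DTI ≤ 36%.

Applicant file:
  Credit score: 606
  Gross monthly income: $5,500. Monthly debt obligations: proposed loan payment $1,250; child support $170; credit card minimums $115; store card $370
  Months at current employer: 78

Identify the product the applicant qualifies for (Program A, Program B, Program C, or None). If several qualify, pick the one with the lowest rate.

Program A

Total debts = (1,250 + 170 + 115 + 370) = 1,905; DTI = 1,905/5,500 = 34.6%.
Program A: score 606 ≥ 580; DTI 34.6% ≤ 36% → qualifies.
Program B: score 606 < 700; DTI 34.6% ≤ 40% → does not qualify.
Program C: score 606 < 620; DTI 34.6% ≤ 36% → does not qualify.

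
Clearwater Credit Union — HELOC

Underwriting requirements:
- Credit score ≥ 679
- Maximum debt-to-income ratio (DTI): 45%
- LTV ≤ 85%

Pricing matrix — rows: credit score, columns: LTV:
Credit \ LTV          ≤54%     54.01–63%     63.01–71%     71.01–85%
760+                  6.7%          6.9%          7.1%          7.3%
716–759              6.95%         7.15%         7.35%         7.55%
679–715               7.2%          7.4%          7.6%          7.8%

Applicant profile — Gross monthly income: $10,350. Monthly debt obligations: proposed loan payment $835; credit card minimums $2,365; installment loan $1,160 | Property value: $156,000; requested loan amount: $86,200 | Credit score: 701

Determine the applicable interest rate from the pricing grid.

Credit score 701 ≥ 679; Total monthly debts = (835 + 2,365 + 1,160) = 4,360. Debt-to-income = 4,360/10,350 = 42.1% — meets 45% limit
LTV = 86,200/156,000 = 55.3% ≤ 85%
Credit 701 → row 679–715; LTV 55.3% → column 54.01–63%. Grid cell → 7.4%.

7.4%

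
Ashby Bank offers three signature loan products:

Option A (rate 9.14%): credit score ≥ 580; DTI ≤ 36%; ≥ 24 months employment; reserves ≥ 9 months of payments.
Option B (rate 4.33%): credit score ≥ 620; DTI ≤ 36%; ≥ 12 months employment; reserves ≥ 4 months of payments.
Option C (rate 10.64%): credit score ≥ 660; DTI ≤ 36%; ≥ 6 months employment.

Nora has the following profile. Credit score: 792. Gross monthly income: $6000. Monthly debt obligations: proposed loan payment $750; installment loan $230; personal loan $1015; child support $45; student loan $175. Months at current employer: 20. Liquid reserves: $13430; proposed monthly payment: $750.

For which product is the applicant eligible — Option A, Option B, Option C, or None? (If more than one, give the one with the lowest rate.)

None

Total debts = (750 + 230 + 1,015 + 45 + 175) = 2,215; DTI = 2,215/6,000 = 36.9%.
Reserves = 13,430/750 = 17.9 months.
Option A: score 792 ≥ 580; DTI 36.9% > 36%; employment 20 < 24 mo; reserves 17.9 ≥ 9 mo → does not qualify.
Option B: score 792 ≥ 620; DTI 36.9% > 36%; employment 20 ≥ 12 mo; reserves 17.9 ≥ 4 mo → does not qualify.
Option C: score 792 ≥ 660; DTI 36.9% > 36%; employment 20 ≥ 6 mo → does not qualify.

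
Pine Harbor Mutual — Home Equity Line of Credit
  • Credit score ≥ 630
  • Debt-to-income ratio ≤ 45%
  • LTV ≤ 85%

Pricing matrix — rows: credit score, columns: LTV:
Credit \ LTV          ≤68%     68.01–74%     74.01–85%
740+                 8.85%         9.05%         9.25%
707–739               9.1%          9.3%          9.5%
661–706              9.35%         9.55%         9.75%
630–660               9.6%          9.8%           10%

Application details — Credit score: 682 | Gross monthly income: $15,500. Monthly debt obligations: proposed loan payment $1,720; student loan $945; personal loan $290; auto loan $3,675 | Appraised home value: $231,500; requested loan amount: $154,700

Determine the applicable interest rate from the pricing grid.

9.35%

Credit score 682 ≥ 630; Total monthly debts = (1,720 + 945 + 290 + 3,675) = 6,630. Debt-to-income = 6,630/15,500 = 42.8% — meets 45% limit
Loan-to-value = 154,700/231,500 = 66.8% — pass (85% max)
Score 682 is in the 661–706 band; LTV 66.8% is in the ≤68% band → 9.35%.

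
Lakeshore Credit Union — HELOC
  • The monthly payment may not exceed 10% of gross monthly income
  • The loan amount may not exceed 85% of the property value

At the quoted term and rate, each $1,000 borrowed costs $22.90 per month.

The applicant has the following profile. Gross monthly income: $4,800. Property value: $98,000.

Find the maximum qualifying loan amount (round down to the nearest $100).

Payment cap: 10% × $4,800 = $480/month.
At $22.90 per $1,000, that supports 480/22.90 × 1,000 ≈ $20,960 → $20,900.
LTV cap: 85% × $98,000 = $83,300 → $83,300.
Binding constraint: payment-to-income.

$20,900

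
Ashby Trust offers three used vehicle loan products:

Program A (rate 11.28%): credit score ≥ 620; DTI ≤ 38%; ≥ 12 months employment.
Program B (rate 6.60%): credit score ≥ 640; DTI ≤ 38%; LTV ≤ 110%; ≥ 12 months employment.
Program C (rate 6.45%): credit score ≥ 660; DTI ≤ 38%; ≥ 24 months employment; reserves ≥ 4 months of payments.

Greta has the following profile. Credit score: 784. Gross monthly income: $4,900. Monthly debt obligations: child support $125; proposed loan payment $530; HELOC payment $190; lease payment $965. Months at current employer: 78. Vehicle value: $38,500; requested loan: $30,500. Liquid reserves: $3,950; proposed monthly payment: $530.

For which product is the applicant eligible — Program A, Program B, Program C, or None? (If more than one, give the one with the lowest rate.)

Total debts = (125 + 530 + 190 + 965) = 1,810; DTI = 1,810/4,900 = 36.9%.
LTV = 30,500/38,500 = 79.2%.
Reserves = 3,950/530 = 7.5 months.
Program A: score 784 ≥ 620; DTI 36.9% ≤ 38%; employment 78 ≥ 12 mo → qualifies.
Program B: score 784 ≥ 640; DTI 36.9% ≤ 38%; LTV 79.2% ≤ 110%; employment 78 ≥ 12 mo → qualifies.
Program C: score 784 ≥ 660; DTI 36.9% ≤ 38%; employment 78 ≥ 24 mo; reserves 7.5 ≥ 4 mo → qualifies.
Qualifying: Program A, Program B, Program C. Lowest rate is 6.45% → Program C.

Program C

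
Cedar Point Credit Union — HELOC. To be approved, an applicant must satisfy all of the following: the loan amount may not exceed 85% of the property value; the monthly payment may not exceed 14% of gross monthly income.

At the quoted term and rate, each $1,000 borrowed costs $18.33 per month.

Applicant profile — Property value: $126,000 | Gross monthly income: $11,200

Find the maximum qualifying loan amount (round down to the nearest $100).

Payment cap: 14% × $11,200 = $1,568/month.
At $18.33 per $1,000, that supports 1,568/18.33 × 1,000 ≈ $85,542 → $85,500.
LTV cap: 85% × $126,000 = $107,100 → $107,100.
Binding constraint: payment-to-income.

$85,500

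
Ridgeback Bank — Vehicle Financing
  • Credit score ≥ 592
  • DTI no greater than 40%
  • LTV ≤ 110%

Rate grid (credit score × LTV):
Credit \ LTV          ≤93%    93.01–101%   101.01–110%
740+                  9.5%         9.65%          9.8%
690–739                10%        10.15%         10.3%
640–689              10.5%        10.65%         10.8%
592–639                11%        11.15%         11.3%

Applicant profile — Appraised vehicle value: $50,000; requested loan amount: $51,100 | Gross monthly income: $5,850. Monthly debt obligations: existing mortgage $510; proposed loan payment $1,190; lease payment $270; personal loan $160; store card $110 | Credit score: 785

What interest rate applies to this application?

9.8%

Credit score 785 ≥ 592; Total monthly debts = (510 + 1,190 + 270 + 160 + 110) = 2,240. DTI = 2,240/5,850 = 38.3% ≤ 40%
LTV = 51,100/50,000 = 102.2% ≤ 110%
Credit 785 → row 740+; LTV 102.2% → column 101.01–110%. Grid cell → 9.8%.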